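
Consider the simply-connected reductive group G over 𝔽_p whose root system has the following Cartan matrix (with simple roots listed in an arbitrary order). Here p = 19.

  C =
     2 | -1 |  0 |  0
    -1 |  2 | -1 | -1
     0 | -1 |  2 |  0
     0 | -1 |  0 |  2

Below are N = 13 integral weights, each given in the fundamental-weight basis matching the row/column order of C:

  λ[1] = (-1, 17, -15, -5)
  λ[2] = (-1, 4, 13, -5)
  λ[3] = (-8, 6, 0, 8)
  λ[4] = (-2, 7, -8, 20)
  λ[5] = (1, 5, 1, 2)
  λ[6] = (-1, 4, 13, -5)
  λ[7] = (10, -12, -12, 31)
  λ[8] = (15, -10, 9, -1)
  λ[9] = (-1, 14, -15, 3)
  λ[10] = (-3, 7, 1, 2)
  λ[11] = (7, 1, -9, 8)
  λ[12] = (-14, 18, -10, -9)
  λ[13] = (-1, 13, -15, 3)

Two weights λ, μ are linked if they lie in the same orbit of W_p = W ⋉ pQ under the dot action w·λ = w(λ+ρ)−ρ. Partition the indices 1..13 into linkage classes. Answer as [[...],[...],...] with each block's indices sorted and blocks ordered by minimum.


D_4 Cartan matrix, 4 simple roots permuted; ρ=(1,1,1,1).

Ā_19 reps of the 13 weights (D_4, coords as presented):

  [1] (0, 0, 14, 4) · [2] (0, 0, 14, 4) · [3] (7, 0, 1, 9) · [4] (7, 0, 1, 9) · [5] (2, 6, 2, 3) · [6] (0, 0, 14, 4) · [7] (2, 6, 2, 3) · [8] (7, 0, 1, 9) · [9] (0, 0, 14, 4) · [10] (2, 6, 2, 3) · [11] (2, 6, 2, 3) · [12] (2, 6, 2, 3) · [13] (0, 0, 14, 4)

The 13 indices split into 3 linkage classes (same alcove rep ⇔ same W_19-dot-orbit):

[[1, 2, 6, 9, 13], [3, 4, 8], [5, 7, 10, 11, 12]]


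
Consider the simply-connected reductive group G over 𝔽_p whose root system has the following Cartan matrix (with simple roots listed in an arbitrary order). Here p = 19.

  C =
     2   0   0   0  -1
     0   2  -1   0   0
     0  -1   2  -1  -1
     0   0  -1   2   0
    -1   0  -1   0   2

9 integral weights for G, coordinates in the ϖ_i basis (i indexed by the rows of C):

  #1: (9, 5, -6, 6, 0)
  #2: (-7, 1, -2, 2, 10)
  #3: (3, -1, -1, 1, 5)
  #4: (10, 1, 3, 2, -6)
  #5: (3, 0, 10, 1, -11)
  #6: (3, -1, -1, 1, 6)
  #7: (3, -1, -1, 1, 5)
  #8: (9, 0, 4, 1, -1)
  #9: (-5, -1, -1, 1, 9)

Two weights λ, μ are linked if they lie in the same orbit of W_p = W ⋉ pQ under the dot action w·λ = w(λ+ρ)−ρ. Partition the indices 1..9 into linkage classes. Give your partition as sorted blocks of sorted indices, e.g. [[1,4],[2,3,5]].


Root system D_5: the 5×5 matrix C matches after relabeling.

Ā_19 reps of the 9 weights (D_5, coords as presented):

  λ_1 → (6, 1, 1, 2, 4) · λ_2 → (6, 1, 1, 2, 4) · λ_3 → (4, 0, 0, 2, 6) · λ_4 → (6, 1, 1, 2, 4) · λ_5 → (6, 1, 1, 2, 4) · λ_6 → (4, 0, 0, 2, 6) · λ_7 → (4, 0, 0, 2, 6) · λ_8 → (6, 1, 1, 2, 4) · λ_9 → (4, 0, 0, 2, 6)

2 distinct reps among the 9 weights ⇒ 2 W_19-linkage classes:

[[1, 2, 4, 5, 8], [3, 6, 7, 9]]


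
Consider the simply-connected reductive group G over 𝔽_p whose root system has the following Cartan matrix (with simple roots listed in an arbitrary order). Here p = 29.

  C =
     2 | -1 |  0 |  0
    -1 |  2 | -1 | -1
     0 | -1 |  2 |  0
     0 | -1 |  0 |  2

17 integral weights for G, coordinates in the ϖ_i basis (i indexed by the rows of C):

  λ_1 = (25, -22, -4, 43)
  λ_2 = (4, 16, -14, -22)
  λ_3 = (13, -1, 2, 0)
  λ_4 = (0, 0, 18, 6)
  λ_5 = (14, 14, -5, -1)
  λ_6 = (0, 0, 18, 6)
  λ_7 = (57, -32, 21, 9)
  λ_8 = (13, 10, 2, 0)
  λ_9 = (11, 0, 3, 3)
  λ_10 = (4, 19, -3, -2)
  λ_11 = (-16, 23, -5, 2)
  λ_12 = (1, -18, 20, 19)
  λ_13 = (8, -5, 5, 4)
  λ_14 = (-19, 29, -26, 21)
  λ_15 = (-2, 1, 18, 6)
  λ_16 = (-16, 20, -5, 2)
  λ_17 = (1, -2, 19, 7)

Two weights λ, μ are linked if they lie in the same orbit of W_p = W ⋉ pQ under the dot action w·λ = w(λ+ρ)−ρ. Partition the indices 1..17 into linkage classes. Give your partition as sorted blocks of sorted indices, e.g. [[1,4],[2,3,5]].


Cartan matrix: type D_4 (|W|=192); un-permuting the 4 rows.

Each λ_j+ρ reduced to Ā_29; 4-tuples below use C's row order:

    1: (15, 2, 4, 3)
    2: (12, 1, 4, 4)
    3: (14, 0, 3, 1)
    4: (1, 1, 19, 7)
    5: (14, 0, 3, 1)
    6: (1, 1, 19, 7)
    7: (1, 1, 19, 7)
    8: (14, 0, 3, 1)
    9: (12, 1, 4, 4)
    10: (5, 4, 2, 1)
    11: (15, 2, 4, 3)
    12: (15, 2, 4, 3)
    13: (5, 4, 2, 1)
    14: (5, 4, 2, 1)
    15: (1, 1, 19, 7)
    16: (15, 2, 4, 3)
    17: (1, 1, 19, 7)

Grouping the 17 weights by Ā_29-representative: 5 linkage classes.

[[1, 11, 12, 16], [2, 9], [3, 5, 8], [4, 6, 7, 15, 17], [10, 13, 14]]


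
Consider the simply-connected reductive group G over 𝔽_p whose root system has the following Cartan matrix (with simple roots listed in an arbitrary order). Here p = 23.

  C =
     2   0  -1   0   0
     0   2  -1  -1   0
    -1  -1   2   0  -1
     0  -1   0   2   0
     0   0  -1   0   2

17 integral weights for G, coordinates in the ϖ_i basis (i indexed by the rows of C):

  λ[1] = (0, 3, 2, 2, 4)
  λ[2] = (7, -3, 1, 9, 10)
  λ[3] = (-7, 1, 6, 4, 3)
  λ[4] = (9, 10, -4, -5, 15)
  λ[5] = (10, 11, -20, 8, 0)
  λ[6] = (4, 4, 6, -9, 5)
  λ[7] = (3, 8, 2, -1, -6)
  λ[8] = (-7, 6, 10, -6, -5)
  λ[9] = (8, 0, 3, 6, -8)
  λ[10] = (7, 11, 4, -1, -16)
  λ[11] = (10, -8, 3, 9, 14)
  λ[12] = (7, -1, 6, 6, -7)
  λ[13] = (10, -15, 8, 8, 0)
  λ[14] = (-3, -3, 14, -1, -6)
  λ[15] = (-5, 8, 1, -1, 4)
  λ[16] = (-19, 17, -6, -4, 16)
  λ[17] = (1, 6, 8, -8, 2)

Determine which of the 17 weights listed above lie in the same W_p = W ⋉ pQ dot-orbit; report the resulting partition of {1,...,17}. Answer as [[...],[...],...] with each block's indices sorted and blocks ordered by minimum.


C ↔ D_5 under row/col permutation; |W(D_5)| = 1920.

Each λ_j+ρ reduced to Ā_23; 5-tuples below use C's row order:

    λ_1 → (1, 4, 3, 3, 5)
    λ_2 → (2, 0, 6, 2, 5)
    λ_3 → (6, 2, 1, 5, 4)
    λ_4 → (1, 4, 3, 3, 5)
    λ_5 → (6, 2, 1, 5, 4)
    λ_6 → (5, 4, 0, 1, 6)
    λ_7 → (2, 7, 2, 0, 3)
    λ_8 → (6, 2, 1, 5, 4)
    λ_9 → (6, 2, 1, 5, 4)
    λ_10 → (2, 0, 6, 2, 5)
    λ_11 → (1, 4, 3, 3, 5)
    λ_12 → (8, 0, 1, 7, 6)
    λ_13 → (6, 2, 1, 5, 4)
    λ_14 → (2, 0, 6, 2, 5)
    λ_15 → (2, 7, 2, 0, 3)
    λ_16 → (5, 4, 0, 1, 6)
    λ_17 → (2, 7, 2, 0, 3)

Linkage partition of the 17 weights (6 classes, p=23):

[[1, 4, 11], [2, 10, 14], [3, 5, 8, 9, 13], [6, 16], [7, 15, 17], [12]]


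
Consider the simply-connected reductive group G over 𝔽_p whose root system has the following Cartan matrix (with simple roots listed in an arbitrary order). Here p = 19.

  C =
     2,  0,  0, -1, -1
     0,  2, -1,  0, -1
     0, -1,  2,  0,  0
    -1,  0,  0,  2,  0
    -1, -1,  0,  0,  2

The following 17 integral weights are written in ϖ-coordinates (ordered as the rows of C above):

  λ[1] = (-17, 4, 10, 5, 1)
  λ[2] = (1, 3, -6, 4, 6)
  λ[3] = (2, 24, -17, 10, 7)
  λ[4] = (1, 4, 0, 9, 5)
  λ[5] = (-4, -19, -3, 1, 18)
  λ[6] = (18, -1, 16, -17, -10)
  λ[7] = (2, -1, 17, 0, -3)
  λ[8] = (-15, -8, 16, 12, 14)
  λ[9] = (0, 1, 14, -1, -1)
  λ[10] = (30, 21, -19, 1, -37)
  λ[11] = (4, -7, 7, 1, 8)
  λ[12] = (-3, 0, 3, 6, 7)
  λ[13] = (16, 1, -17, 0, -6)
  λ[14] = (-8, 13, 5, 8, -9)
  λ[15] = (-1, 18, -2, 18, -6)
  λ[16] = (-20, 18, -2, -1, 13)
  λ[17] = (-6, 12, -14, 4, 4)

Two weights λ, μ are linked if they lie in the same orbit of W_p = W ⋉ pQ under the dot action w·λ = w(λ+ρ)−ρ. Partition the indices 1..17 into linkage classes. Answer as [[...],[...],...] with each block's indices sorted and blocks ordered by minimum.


Cartan matrix: type A_5 (|W|=720); un-permuting the 5 rows.

λ_j+ρ reflected into Ā_19 (⟨·,θ^∨⟩≤19); 5-tuples as given:

  λ_1+ρ ↦ (5, 6, 2, 2, 3);  λ_2+ρ ↦ (2, 1, 4, 5, 6);  λ_3+ρ ↦ (5, 6, 2, 2, 3);  λ_4+ρ ↦ (2, 1, 4, 5, 6);  λ_5+ρ ↦ (1, 2, 15, 0, 0);  λ_6+ρ ↦ (0, 3, 0, 2, 6);  λ_7+ρ ↦ (1, 2, 15, 0, 0);  λ_8+ρ ↦ (2, 1, 4, 5, 6);  λ_9+ρ ↦ (1, 2, 15, 0, 0);  λ_10+ρ ↦ (1, 2, 3, 1, 12);  λ_11+ρ ↦ (5, 6, 2, 2, 3);  λ_12+ρ ↦ (2, 1, 4, 5, 6);  λ_13+ρ ↦ (1, 2, 3, 1, 12);  λ_14+ρ ↦ (2, 1, 4, 5, 6);  λ_15+ρ ↦ (5, 0, 13, 0, 0);  λ_16+ρ ↦ (5, 0, 13, 0, 0);  λ_17+ρ ↦ (5, 0, 13, 0, 0)

Grouping the 17 weights by Ā_19-representative: 6 linkage classes.

[[1, 3, 11], [2, 4, 8, 12, 14], [5, 7, 9], [6], [10, 13], [15, 16, 17]]


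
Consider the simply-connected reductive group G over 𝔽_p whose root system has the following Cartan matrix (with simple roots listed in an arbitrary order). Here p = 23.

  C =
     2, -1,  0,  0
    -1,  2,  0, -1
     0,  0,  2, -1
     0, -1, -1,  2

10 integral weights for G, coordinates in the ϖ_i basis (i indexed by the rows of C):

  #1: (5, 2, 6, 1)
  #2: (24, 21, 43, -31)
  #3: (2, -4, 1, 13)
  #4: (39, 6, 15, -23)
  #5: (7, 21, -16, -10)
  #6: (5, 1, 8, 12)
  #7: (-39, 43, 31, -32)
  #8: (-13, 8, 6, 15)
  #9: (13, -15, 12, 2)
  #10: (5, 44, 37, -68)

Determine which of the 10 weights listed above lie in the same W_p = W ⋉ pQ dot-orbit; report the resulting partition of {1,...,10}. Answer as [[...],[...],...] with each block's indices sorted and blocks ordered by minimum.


Type A_4, rank 4, |W|=120; reorder rows/cols to standard.

Each λ_j+ρ reduced to Ā_23; 4-tuples below use C's row order:

    [1] (6, 3, 7, 2)
    [2] (1, 1, 2, 13)
    [3] (0, 3, 2, 11)
    [4] (1, 1, 1, 15)
    [5] (1, 1, 2, 13)
    [6] (1, 1, 2, 13)
    [7] (1, 1, 2, 13)
    [8] (0, 3, 2, 11)
    [9] (0, 3, 2, 11)
    [10] (1, 1, 1, 15)

Partition of {1..10} into 4 W_23-dot-orbits:

[[1], [2, 5, 6, 7], [3, 8, 9], [4, 10]]


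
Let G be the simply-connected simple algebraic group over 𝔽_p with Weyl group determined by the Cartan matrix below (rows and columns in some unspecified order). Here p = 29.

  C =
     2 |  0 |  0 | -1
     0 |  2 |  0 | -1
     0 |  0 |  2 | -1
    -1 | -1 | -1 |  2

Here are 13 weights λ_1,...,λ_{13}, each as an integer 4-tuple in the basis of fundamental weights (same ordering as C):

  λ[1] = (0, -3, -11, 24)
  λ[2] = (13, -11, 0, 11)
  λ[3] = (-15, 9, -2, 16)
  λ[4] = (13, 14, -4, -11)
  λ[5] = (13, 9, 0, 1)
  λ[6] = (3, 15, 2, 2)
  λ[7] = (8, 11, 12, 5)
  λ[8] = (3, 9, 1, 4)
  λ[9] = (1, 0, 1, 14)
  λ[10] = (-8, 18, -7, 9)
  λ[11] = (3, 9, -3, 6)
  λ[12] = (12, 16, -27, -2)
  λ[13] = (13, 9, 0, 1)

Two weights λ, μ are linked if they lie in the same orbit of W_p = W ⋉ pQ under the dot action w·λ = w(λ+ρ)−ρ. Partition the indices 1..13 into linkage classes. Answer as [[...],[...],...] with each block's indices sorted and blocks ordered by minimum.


D_4 Cartan matrix, 4 simple roots permuted; ρ=(1,1,1,1).

Ā_29 reps of the 13 weights (D_4, coords as presented):

  1: (1, 2, 10, 3);  2: (14, 10, 1, 2);  3: (14, 10, 1, 2);  4: (1, 2, 10, 3);  5: (14, 10, 1, 2);  6: (4, 16, 3, 3);  7: (2, 1, 2, 9);  8: (4, 10, 2, 5);  9: (2, 1, 2, 9);  10: (4, 16, 3, 3);  11: (4, 10, 2, 5);  12: (14, 10, 1, 2);  13: (14, 10, 1, 2)

Partition of {1..13} into 5 W_29-dot-orbits:

[[1, 4], [2, 3, 5, 12, 13], [6, 10], [7, 9], [8, 11]]


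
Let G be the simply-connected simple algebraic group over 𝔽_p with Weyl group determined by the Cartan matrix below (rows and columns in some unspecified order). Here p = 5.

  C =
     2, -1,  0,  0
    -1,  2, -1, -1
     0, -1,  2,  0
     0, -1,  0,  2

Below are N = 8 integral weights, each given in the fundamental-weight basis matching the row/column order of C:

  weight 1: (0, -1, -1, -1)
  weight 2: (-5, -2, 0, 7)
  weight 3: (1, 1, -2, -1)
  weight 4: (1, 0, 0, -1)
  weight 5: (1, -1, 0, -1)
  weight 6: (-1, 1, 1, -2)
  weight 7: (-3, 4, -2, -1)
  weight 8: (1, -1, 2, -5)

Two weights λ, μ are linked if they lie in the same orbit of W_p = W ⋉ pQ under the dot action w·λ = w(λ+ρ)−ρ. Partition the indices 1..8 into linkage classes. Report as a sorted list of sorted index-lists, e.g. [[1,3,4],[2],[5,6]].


C ↔ D_4 under row/col permutation; |W(D_4)| = 192.

Ā_5 reps of the 8 weights (D_4, coords as presented):

  [1] (1, 0, 0, 0) · [2] (2, 1, 1, 0) · [3] (2, 1, 1, 0) · [4] (2, 1, 1, 0) · [5] (2, 0, 1, 0) · [6] (0, 1, 2, 1) · [7] (2, 0, 1, 0) · [8] (2, 1, 1, 0)

4 distinct reps among the 8 weights ⇒ 4 W_5-linkage classes:

[[1], [2, 3, 4, 8], [5, 7], [6]]


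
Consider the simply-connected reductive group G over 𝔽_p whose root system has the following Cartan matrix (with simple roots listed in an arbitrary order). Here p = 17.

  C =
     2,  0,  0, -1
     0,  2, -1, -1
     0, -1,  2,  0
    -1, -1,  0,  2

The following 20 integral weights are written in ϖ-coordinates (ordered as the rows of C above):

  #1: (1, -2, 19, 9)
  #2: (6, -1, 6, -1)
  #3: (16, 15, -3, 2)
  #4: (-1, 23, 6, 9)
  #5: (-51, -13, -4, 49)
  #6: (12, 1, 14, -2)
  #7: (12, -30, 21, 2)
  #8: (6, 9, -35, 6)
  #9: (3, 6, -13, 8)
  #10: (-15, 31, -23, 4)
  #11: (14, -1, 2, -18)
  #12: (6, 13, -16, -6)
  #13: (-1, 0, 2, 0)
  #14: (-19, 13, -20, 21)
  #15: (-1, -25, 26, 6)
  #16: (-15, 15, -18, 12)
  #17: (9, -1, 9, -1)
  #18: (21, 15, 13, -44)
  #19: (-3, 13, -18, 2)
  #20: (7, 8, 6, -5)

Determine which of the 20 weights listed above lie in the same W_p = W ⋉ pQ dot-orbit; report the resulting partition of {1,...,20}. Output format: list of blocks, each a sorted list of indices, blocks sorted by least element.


Cartan matrix: type A_4 (|W|=120); un-permuting the 4 rows.

W_17-reps of the 20 weights in Ā_17 (same 4-coord order as C):

  1: (9, 2, 3, 1);  2: (7, 0, 7, 0);  3: (0, 1, 14, 2);  4: (7, 0, 7, 0);  5: (0, 1, 3, 1);  6: (0, 1, 3, 1);  7: (1, 5, 4, 4);  8: (7, 0, 7, 0);  9: (1, 5, 4, 4);  10: (9, 2, 3, 1);  11: (0, 1, 14, 2);  12: (1, 5, 9, 1);  13: (0, 1, 3, 1);  14: (0, 1, 3, 1);  15: (7, 0, 7, 0);  16: (0, 1, 3, 1);  17: (7, 0, 7, 0);  18: (1, 5, 4, 4);  19: (0, 1, 14, 2);  20: (1, 5, 4, 4)

Grouping the 20 weights by Ā_17-representative: 6 linkage classes.

[[1, 10], [2, 4, 8, 15, 17], [3, 11, 19], [5, 6, 13, 14, 16], [7, 9, 18, 20], [12]]


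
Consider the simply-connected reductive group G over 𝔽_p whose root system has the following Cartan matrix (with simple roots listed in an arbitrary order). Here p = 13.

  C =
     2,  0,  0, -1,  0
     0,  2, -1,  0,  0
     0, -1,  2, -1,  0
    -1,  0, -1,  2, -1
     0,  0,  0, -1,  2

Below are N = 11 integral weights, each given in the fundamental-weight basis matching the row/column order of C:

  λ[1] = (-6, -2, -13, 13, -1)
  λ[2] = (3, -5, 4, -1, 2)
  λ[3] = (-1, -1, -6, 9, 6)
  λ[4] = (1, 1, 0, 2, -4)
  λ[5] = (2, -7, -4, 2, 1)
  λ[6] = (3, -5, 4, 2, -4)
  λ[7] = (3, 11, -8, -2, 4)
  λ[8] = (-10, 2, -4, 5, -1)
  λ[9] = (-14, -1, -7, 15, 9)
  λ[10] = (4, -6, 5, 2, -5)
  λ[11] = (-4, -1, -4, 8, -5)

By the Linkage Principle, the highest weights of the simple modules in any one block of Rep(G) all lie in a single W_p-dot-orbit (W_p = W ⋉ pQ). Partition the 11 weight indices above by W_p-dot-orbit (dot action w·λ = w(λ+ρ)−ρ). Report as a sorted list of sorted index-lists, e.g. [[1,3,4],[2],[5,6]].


Type D_5, rank 5, |W|=1920; reorder rows/cols to standard.

Ā_13 reps of the 11 weights (D_5, coords as presented):

  1: (2, 8, 1, 0, 1)
  2: (4, 4, 1, 0, 3)
  3: (4, 4, 1, 0, 3)
  4: (2, 2, 1, 0, 3)
  5: (2, 2, 1, 0, 3)
  6: (4, 4, 1, 0, 3)
  7: (4, 4, 1, 0, 3)
  8: (0, 0, 3, 0, 3)
  9: (0, 0, 3, 0, 3)
  10: (4, 4, 1, 0, 3)
  11: (2, 2, 1, 0, 3)

The 11 indices split into 4 linkage classes (same alcove rep ⇔ same W_13-dot-orbit):

[[1], [2, 3, 6, 7, 10], [4, 5, 11], [8, 9]]


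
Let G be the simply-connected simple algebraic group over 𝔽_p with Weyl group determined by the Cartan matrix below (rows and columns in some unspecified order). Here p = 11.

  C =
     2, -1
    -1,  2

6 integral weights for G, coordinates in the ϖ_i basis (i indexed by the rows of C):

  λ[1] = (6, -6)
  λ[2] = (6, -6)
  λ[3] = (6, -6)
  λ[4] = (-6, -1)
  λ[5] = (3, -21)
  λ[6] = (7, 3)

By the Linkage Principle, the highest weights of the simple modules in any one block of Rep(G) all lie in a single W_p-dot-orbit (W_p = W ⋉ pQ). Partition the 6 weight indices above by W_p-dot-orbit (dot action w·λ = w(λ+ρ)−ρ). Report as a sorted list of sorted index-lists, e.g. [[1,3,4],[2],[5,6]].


A_2 Cartan matrix, 2 simple roots permuted; ρ=(1,1).

W_11-reps of the 6 weights in Ā_11 (same 2-coord order as C):

  λ_1 → (2, 5) · λ_2 → (2, 5) · λ_3 → (2, 5) · λ_4 → (0, 5) · λ_5 → (2, 5) · λ_6 → (7, 3)

These 6 weights hit 3 W_11-dot-orbits; sizes (4, 1, 1):

[[1, 2, 3, 5], [4], [6]]


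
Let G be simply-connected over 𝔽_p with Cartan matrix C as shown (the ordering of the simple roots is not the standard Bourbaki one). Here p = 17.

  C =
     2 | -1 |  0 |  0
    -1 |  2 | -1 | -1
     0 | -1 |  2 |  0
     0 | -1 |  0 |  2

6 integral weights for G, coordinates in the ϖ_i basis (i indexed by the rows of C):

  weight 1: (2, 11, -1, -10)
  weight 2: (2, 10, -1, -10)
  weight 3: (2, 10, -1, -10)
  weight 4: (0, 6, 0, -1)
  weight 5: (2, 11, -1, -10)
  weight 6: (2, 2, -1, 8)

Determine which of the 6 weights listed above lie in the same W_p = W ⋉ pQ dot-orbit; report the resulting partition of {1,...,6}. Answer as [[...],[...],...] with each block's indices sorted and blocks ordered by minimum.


Root system D_4: the 4×4 matrix C matches after relabeling.

Folding the 6 weights λ_j+ρ into Ā_17 (reps in the given 4-coord order):

  [1] (3, 2, 0, 9) · [2] (3, 2, 0, 9) · [3] (3, 2, 0, 9) · [4] (1, 7, 1, 0) · [5] (3, 2, 0, 9) · [6] (3, 2, 0, 9)

Partition of {1..6} into 2 W_17-dot-orbits:

[[1, 2, 3, 5, 6], [4]]


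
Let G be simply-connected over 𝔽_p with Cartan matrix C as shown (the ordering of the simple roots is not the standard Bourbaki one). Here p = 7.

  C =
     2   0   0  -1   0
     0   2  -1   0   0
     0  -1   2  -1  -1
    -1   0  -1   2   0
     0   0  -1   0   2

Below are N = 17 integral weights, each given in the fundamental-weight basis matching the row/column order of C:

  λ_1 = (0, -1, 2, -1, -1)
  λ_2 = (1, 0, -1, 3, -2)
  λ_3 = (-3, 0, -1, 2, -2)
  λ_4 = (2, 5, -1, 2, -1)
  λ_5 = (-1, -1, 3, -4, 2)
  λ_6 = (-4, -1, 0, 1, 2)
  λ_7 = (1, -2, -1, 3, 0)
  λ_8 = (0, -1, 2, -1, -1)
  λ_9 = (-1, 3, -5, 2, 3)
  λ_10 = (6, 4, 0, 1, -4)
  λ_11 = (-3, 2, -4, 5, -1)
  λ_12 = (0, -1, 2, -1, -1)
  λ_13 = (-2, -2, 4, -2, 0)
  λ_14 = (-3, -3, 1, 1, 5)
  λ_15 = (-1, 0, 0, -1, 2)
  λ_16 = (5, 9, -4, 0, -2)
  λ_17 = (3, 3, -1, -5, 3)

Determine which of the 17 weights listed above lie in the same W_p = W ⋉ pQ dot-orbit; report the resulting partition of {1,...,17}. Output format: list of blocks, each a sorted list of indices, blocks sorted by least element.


C ↔ D_5 under row/col permutation; |W(D_5)| = 1920.

Alcove-folded reps (p=7, 17 weights, presented ϖ-order):

  1: (1, 0, 3, 0, 0) · 2: (2, 0, 1, 0, 0) · 3: (2, 0, 1, 0, 0) · 4: (0, 1, 1, 0, 3) · 5: (2, 0, 0, 1, 3) · 6: (2, 0, 0, 1, 3) · 7: (2, 0, 1, 0, 0) · 8: (1, 0, 3, 0, 0) · 9: (1, 0, 3, 0, 0) · 10: (0, 1, 1, 0, 3) · 11: (2, 0, 0, 1, 3) · 12: (1, 0, 3, 0, 0) · 13: (0, 1, 1, 1, 1) · 14: (0, 1, 1, 0, 3) · 15: (0, 1, 1, 0, 3) · 16: (2, 0, 0, 1, 3) · 17: (1, 0, 3, 0, 0)

These 17 weights hit 5 W_7-dot-orbits; sizes (5, 3, 4, 4, 1):

[[1, 8, 9, 12, 17], [2, 3, 7], [4, 10, 14, 15], [5, 6, 11, 16], [13]]


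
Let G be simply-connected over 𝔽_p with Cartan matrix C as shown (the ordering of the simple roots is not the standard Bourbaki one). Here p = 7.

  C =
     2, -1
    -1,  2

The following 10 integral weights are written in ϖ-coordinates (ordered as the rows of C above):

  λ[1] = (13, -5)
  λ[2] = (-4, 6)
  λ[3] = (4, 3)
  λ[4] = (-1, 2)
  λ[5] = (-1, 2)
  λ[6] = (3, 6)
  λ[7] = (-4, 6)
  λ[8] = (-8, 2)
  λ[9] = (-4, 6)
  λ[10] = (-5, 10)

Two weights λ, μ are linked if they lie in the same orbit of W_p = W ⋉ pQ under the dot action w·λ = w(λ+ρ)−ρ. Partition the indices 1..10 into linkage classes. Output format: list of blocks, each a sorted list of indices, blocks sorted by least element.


Root system A_2: the 2×2 matrix C matches after relabeling.

Folding the 10 weights λ_j+ρ into Ā_7 (reps in the given 2-coord order):

  [1] (0, 3);  [2] (3, 4);  [3] (3, 2);  [4] (0, 3);  [5] (0, 3);  [6] (0, 3);  [7] (3, 4);  [8] (3, 4);  [9] (3, 4);  [10] (0, 3)

The 10 indices split into 3 linkage classes (same alcove rep ⇔ same W_7-dot-orbit):

[[1, 4, 5, 6, 10], [2, 7, 8, 9], [3]]


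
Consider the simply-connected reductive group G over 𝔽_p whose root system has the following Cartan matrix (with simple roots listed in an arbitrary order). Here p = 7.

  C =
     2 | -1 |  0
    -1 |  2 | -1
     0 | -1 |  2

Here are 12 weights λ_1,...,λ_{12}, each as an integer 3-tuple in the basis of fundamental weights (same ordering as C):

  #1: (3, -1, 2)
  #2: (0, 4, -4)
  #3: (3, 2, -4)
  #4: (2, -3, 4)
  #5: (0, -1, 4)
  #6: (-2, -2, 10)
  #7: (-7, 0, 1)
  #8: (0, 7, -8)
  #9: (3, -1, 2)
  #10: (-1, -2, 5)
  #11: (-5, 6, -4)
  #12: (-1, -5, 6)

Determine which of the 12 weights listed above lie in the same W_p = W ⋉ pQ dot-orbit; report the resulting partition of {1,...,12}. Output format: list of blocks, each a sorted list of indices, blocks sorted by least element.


Dynkin diagram of C (from the 4 off-diagonal −1 entries): A_3.

Folding the 12 weights λ_j+ρ into Ā_7 (reps in the given 3-coord order):

  λ_1+ρ ↦ (4, 0, 3)
  λ_2+ρ ↦ (1, 2, 3)
  λ_3+ρ ↦ (4, 0, 3)
  λ_4+ρ ↦ (1, 2, 3)
  λ_5+ρ ↦ (1, 0, 5)
  λ_6+ρ ↦ (1, 2, 3)
  λ_7+ρ ↦ (1, 2, 3)
  λ_8+ρ ↦ (1, 0, 5)
  λ_9+ρ ↦ (4, 0, 3)
  λ_10+ρ ↦ (1, 0, 5)
  λ_11+ρ ↦ (4, 0, 3)
  λ_12+ρ ↦ (4, 0, 3)

3 distinct reps among the 12 weights ⇒ 3 W_7-linkage classes:

[[1, 3, 9, 11, 12], [2, 4, 6, 7], [5, 8, 10]]


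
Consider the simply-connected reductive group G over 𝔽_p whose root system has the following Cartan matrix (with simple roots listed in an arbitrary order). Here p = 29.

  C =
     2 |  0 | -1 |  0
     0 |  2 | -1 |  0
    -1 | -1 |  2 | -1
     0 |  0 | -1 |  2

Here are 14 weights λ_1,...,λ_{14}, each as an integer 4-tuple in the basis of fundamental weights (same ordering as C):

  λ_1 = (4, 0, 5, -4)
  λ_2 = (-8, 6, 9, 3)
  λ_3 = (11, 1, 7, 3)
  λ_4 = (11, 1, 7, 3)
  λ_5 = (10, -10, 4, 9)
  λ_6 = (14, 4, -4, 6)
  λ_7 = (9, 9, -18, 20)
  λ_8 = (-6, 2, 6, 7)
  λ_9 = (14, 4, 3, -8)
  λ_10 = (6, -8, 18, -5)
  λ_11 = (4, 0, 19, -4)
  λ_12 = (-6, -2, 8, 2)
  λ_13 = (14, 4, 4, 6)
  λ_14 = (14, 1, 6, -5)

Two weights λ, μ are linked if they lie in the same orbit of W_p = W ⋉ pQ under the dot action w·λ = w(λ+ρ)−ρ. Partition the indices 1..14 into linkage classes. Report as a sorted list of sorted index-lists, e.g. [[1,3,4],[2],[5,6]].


Dynkin diagram of C (from the 6 off-diagonal −1 entries): D_4.

Each λ_j+ρ reduced to Ā_29; 4-tuples below use C's row order:

  λ_1 → (5, 1, 3, 3) · λ_2 → (7, 7, 3, 4) · λ_3 → (12, 2, 3, 4) · λ_4 → (12, 2, 3, 4) · λ_5 → (7, 5, 4, 6) · λ_6 → (12, 2, 3, 4) · λ_7 → (7, 7, 3, 4) · λ_8 → (5, 3, 2, 8) · λ_9 → (12, 2, 3, 4) · λ_10 → (7, 7, 3, 4) · λ_11 → (5, 1, 3, 3) · λ_12 → (5, 1, 3, 3) · λ_13 → (12, 2, 3, 4) · λ_14 → (15, 2, 3, 4)

Grouping the 14 weights by Ā_29-representative: 6 linkage classes.

[[1, 11, 12], [2, 7, 10], [3, 4, 6, 9, 13], [5], [8], [14]]


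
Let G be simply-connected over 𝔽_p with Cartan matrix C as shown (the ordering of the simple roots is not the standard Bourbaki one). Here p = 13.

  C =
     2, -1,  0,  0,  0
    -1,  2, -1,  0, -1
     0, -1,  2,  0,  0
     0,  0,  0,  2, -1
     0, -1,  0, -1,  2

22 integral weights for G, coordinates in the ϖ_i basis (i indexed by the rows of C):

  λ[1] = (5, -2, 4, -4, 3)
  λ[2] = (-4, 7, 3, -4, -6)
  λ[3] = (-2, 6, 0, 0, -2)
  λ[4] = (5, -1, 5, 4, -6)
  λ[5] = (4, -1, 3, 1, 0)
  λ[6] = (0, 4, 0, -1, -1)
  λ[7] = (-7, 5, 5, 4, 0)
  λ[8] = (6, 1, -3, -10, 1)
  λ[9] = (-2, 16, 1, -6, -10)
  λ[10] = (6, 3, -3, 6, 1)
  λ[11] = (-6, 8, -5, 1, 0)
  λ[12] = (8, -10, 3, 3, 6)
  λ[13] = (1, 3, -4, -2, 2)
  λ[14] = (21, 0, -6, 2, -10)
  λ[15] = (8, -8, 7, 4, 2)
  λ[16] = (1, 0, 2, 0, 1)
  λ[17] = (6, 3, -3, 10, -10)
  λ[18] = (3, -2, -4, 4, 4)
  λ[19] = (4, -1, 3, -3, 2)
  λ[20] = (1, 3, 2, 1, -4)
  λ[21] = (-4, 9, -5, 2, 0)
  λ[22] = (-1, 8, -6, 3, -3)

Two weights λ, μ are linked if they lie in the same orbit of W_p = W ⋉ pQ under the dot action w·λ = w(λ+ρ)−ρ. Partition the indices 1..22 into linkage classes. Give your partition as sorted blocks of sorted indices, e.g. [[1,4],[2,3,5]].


Root system D_5: the 5×5 matrix C matches after relabeling.

W_13-reps of the 22 weights in Ā_13 (same 5-coord order as C):

  [1] (5, 0, 4, 2, 1);  [2] (0, 3, 1, 5, 0);  [3] (1, 5, 1, 0, 0);  [4] (1, 5, 1, 0, 0);  [5] (5, 0, 4, 2, 1);  [6] (1, 5, 1, 0, 0);  [7] (1, 5, 1, 0, 0);  [8] (0, 2, 5, 2, 0);  [9] (2, 2, 1, 0, 1);  [10] (0, 2, 5, 2, 0);  [11] (5, 0, 4, 2, 1);  [12] (0, 2, 5, 2, 0);  [13] (2, 1, 3, 1, 2);  [14] (0, 3, 1, 5, 0);  [15] (2, 2, 1, 0, 1);  [16] (2, 1, 3, 1, 2);  [17] (0, 2, 5, 2, 0);  [18] (0, 3, 1, 5, 0);  [19] (5, 0, 4, 2, 1);  [20] (2, 1, 3, 1, 2);  [21] (2, 1, 3, 1, 2);  [22] (0, 2, 5, 2, 0)

6 distinct reps among the 22 weights ⇒ 6 W_13-linkage classes:

[[1, 5, 11, 19], [2, 14, 18], [3, 4, 6, 7], [8, 10, 12, 17, 22], [9, 15], [13, 16, 20, 21]]


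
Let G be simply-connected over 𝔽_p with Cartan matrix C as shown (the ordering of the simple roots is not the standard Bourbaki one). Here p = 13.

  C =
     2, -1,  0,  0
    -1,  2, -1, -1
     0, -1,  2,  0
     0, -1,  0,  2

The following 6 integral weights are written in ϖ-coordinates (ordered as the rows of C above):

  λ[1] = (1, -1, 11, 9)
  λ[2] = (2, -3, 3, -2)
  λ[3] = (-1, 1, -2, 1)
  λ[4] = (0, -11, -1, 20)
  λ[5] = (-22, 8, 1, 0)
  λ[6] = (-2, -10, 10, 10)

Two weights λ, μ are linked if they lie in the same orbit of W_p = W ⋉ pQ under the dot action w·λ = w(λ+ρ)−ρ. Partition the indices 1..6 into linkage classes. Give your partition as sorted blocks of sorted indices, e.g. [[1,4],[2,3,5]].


Root system D_4: the 4×4 matrix C matches after relabeling.

λ_j+ρ reflected into Ā_13 (⟨·,θ^∨⟩≤13); 4-tuples as given:

  λ_1+ρ ↦ (9, 1, 1, 1)
  λ_2+ρ ↦ (0, 1, 1, 2)
  λ_3+ρ ↦ (0, 1, 1, 2)
  λ_4+ρ ↦ (0, 1, 1, 2)
  λ_5+ρ ↦ (0, 1, 1, 2)
  λ_6+ρ ↦ (9, 1, 1, 1)

Linkage partition of the 6 weights (2 classes, p=13):

[[1, 6], [2, 3, 4, 5]]


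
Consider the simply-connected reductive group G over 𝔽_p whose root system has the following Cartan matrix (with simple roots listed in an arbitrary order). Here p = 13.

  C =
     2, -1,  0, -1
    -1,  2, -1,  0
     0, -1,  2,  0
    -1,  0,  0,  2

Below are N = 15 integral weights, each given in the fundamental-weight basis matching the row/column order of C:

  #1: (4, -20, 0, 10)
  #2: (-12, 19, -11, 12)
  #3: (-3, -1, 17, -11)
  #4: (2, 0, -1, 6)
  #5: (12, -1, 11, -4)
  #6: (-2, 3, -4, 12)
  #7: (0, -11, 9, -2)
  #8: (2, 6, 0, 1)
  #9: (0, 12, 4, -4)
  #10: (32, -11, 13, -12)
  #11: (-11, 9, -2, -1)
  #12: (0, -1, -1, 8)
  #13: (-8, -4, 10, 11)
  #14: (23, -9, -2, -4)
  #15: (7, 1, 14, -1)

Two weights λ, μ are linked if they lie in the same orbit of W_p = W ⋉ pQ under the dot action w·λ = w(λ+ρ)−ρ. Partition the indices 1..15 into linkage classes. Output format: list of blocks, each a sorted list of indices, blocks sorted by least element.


Type A_4, rank 4, |W|=120; reorder rows/cols to standard.

λ_j+ρ reflected into Ā_13 (⟨·,θ^∨⟩≤13); 4-tuples as given:

  [1] (3, 7, 1, 2) · [2] (3, 1, 0, 7) · [3] (3, 7, 1, 2) · [4] (3, 1, 0, 7) · [5] (1, 0, 0, 9) · [6] (1, 0, 0, 9) · [7] (1, 0, 0, 9) · [8] (3, 7, 1, 2) · [9] (3, 7, 1, 2) · [10] (3, 1, 0, 7) · [11] (1, 0, 0, 9) · [12] (1, 0, 0, 9) · [13] (3, 7, 1, 2) · [14] (2, 2, 1, 8) · [15] (2, 2, 1, 8)

Linkage partition of the 15 weights (4 classes, p=13):

[[1, 3, 8, 9, 13], [2, 4, 10], [5, 6, 7, 11, 12], [14, 15]]


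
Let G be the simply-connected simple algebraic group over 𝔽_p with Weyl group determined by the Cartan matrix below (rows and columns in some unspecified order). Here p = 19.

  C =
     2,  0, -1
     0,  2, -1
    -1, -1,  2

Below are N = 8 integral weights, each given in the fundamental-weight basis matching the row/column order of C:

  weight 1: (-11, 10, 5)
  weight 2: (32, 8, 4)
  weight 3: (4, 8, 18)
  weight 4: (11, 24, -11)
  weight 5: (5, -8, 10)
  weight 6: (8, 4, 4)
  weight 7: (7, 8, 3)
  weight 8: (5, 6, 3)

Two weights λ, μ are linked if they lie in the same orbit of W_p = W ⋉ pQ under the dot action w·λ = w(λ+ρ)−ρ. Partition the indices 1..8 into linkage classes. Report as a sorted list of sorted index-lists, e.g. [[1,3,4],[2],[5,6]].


Root system A_3: the 3×3 matrix C matches after relabeling.

Each λ_j+ρ reduced to Ā_19; 3-tuples below use C's row order:

    λ_1+ρ ↦ (6, 7, 4)
    λ_2+ρ ↦ (9, 5, 5)
    λ_3+ρ ↦ (9, 5, 5)
    λ_4+ρ ↦ (6, 7, 4)
    λ_5+ρ ↦ (6, 7, 4)
    λ_6+ρ ↦ (9, 5, 5)
    λ_7+ρ ↦ (6, 7, 4)
    λ_8+ρ ↦ (6, 7, 4)

2 distinct reps among the 8 weights ⇒ 2 W_19-linkage classes:

[[1, 4, 5, 7, 8], [2, 3, 6]]


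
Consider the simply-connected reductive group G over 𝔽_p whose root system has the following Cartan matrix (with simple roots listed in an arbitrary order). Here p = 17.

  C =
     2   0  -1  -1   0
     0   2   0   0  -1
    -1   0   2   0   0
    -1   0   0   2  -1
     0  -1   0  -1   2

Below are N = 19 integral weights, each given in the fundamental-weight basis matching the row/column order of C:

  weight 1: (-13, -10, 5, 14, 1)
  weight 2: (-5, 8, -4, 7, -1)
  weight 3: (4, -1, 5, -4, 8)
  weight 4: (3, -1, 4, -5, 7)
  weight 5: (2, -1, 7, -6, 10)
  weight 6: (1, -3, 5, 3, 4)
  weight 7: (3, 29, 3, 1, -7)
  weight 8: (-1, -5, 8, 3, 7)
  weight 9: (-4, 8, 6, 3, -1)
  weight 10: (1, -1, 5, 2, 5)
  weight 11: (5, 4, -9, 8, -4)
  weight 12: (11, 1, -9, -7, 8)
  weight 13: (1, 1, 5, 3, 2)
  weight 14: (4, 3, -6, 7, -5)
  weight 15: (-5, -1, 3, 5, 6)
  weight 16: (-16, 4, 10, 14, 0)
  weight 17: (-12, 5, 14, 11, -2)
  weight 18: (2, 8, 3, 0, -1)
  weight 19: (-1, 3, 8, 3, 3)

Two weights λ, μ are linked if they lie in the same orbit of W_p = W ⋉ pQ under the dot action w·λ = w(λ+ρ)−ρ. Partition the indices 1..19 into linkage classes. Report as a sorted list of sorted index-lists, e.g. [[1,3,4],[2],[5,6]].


Cartan matrix: type A_5 (|W|=720); un-permuting the 5 rows.

W_17-reps of the 19 weights in Ā_17 (same 5-coord order as C):

  λ_1+ρ ↦ (2, 2, 6, 4, 3)
  λ_2+ρ ↦ (3, 9, 4, 1, 0)
  λ_3+ρ ↦ (2, 0, 6, 3, 6)
  λ_4+ρ ↦ (0, 0, 5, 4, 4)
  λ_5+ρ ↦ (2, 0, 6, 3, 6)
  λ_6+ρ ↦ (2, 2, 6, 4, 3)
  λ_7+ρ ↦ (4, 0, 0, 2, 7)
  λ_8+ρ ↦ (0, 0, 5, 4, 4)
  λ_9+ρ ↦ (3, 9, 4, 1, 0)
  λ_10+ρ ↦ (2, 0, 6, 3, 6)
  λ_11+ρ ↦ (2, 2, 6, 4, 3)
  λ_12+ρ ↦ (2, 2, 6, 4, 3)
  λ_13+ρ ↦ (2, 2, 6, 4, 3)
  λ_14+ρ ↦ (0, 0, 5, 4, 4)
  λ_15+ρ ↦ (4, 0, 0, 2, 7)
  λ_16+ρ ↦ (11, 1, 0, 0, 1)
  λ_17+ρ ↦ (11, 1, 0, 0, 1)
  λ_18+ρ ↦ (3, 9, 4, 1, 0)
  λ_19+ρ ↦ (0, 0, 5, 4, 4)

These 19 weights hit 6 W_17-dot-orbits; sizes (5, 3, 3, 4, 2, 2):

[[1, 6, 11, 12, 13], [2, 9, 18], [3, 5, 10], [4, 8, 14, 19], [7, 15], [16, 17]]


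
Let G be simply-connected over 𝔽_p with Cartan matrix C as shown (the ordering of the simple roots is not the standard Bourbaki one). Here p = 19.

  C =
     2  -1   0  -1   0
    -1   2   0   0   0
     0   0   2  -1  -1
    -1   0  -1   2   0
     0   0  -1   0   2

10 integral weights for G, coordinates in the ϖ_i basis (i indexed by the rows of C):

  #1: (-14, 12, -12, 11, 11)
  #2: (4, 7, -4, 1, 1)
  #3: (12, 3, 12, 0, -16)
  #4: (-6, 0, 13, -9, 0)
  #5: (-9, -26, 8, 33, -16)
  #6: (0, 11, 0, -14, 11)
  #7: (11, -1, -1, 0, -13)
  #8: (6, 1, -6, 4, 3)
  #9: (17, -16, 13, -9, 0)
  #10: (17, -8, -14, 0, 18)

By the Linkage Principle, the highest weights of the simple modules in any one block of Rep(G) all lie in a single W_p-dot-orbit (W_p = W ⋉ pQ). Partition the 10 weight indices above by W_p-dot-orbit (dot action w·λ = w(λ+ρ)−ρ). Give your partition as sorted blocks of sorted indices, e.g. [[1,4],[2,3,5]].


C ↔ A_5 under row/col permutation; |W(A_5)| = 720.

Each λ_j+ρ reduced to Ā_19; 5-tuples below use C's row order:

  [1] (1, 0, 1, 11, 0)
  [2] (4, 8, 1, 1, 1)
  [3] (4, 8, 1, 1, 1)
  [4] (4, 8, 1, 1, 1)
  [5] (5, 4, 1, 3, 5)
  [6] (1, 0, 1, 11, 0)
  [7] (1, 0, 1, 11, 0)
  [8] (7, 2, 4, 0, 1)
  [9] (5, 4, 1, 3, 5)
  [10] (1, 0, 1, 11, 0)

The 10 indices split into 4 linkage classes (same alcove rep ⇔ same W_19-dot-orbit):

[[1, 6, 7, 10], [2, 3, 4], [5, 9], [8]]


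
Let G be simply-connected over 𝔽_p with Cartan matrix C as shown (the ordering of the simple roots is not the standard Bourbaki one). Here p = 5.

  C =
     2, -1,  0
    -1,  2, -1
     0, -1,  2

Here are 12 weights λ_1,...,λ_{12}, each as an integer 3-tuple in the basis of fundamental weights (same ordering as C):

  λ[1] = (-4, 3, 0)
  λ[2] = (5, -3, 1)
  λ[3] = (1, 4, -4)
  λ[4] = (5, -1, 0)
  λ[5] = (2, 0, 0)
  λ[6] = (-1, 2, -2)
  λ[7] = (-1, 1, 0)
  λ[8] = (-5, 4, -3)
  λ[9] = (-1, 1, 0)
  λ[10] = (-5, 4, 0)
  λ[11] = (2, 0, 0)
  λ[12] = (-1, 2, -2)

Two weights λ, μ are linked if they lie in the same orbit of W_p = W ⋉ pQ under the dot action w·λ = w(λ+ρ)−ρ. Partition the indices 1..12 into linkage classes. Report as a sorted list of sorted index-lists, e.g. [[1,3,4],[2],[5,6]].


Type A_3, rank 3, |W|=24; reorder rows/cols to standard.

W_5-reps of the 12 weights in Ā_5 (same 3-coord order as C):

    1: (3, 1, 1)
    2: (3, 1, 1)
    3: (0, 2, 1)
    4: (3, 1, 0)
    5: (3, 1, 1)
    6: (0, 2, 1)
    7: (0, 2, 1)
    8: (3, 1, 1)
    9: (0, 2, 1)
    10: (3, 1, 0)
    11: (3, 1, 1)
    12: (0, 2, 1)

3 distinct reps among the 12 weights ⇒ 3 W_5-linkage classes:

[[1, 2, 5, 8, 11], [3, 6, 7, 9, 12], [4, 10]]


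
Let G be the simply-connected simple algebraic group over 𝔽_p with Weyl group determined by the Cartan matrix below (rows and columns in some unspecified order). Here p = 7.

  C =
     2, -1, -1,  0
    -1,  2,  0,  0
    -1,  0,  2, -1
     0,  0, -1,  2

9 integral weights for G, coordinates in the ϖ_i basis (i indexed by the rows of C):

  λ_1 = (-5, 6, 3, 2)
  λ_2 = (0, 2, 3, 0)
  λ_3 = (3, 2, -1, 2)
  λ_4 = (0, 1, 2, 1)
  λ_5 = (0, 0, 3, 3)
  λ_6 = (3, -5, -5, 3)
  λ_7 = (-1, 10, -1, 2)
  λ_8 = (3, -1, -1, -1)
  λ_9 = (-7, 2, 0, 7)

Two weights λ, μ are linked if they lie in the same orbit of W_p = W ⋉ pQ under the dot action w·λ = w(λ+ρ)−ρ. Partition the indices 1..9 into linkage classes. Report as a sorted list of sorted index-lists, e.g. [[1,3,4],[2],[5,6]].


Type A_4, rank 4, |W|=120; reorder rows/cols to standard.

Folding the 9 weights λ_j+ρ into Ā_7 (reps in the given 4-coord order):

  λ_1+ρ ↦ (4, 0, 0, 0)
  λ_2+ρ ↦ (1, 1, 3, 1)
  λ_3+ρ ↦ (4, 0, 0, 0)
  λ_4+ρ ↦ (1, 1, 3, 1)
  λ_5+ρ ↦ (1, 1, 3, 1)
  λ_6+ρ ↦ (4, 0, 0, 0)
  λ_7+ρ ↦ (4, 0, 0, 0)
  λ_8+ρ ↦ (4, 0, 0, 0)
  λ_9+ρ ↦ (1, 1, 3, 1)

Grouping the 9 weights by Ā_7-representative: 2 linkage classes.

[[1, 3, 6, 7, 8], [2, 4, 5, 9]]


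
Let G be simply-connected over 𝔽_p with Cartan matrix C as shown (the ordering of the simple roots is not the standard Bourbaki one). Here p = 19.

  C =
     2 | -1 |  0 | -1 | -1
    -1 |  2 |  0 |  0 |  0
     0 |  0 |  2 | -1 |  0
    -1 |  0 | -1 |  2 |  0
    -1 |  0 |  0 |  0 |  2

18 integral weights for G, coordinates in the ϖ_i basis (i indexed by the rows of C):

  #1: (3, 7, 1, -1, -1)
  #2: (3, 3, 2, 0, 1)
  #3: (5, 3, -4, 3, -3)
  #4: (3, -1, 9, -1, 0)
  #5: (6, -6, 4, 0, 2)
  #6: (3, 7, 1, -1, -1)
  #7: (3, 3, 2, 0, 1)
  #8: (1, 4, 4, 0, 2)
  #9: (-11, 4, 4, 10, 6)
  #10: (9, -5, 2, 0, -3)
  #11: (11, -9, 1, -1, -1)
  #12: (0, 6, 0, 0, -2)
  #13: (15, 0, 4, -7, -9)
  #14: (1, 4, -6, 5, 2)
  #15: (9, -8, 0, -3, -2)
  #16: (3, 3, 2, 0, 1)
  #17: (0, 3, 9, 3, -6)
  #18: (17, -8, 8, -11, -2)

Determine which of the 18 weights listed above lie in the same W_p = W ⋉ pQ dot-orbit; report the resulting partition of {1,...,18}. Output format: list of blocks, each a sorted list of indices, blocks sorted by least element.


Dynkin diagram of C (from the 8 off-diagonal −1 entries): D_5.

Each λ_j+ρ reduced to Ā_19; 5-tuples below use C's row order:

  λ_1 → (4, 8, 2, 0, 0) · λ_2 → (4, 4, 3, 1, 2) · λ_3 → (4, 4, 3, 1, 2) · λ_4 → (4, 0, 10, 0, 1) · λ_5 → (2, 5, 5, 1, 3) · λ_6 → (4, 8, 2, 0, 0) · λ_7 → (4, 4, 3, 1, 2) · λ_8 → (2, 5, 5, 1, 3) · λ_9 → (2, 5, 5, 1, 3) · λ_10 → (4, 4, 3, 1, 2) · λ_11 → (4, 8, 2, 0, 0) · λ_12 → (0, 7, 1, 1, 1) · λ_13 → (2, 1, 1, 0, 8) · λ_14 → (2, 5, 5, 1, 3) · λ_15 → (0, 7, 1, 1, 1) · λ_16 → (4, 4, 3, 1, 2) · λ_17 → (4, 0, 10, 0, 1) · λ_18 → (0, 7, 1, 1, 1)

These 18 weights hit 6 W_19-dot-orbits; sizes (3, 5, 2, 4, 3, 1):

[[1, 6, 11], [2, 3, 7, 10, 16], [4, 17], [5, 8, 9, 14], [12, 15, 18], [13]]


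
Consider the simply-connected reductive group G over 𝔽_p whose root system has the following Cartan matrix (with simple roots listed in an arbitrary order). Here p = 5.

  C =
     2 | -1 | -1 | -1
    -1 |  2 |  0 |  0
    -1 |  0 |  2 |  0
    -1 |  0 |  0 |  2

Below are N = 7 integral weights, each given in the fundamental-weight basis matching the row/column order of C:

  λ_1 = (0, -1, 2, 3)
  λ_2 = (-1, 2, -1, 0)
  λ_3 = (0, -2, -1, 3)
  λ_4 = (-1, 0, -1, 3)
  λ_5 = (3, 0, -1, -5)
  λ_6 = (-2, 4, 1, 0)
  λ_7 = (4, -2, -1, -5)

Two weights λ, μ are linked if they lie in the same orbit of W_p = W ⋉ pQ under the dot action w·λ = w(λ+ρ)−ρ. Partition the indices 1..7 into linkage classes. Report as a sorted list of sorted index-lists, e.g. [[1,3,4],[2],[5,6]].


Root system D_4: the 4×4 matrix C matches after relabeling.

Ā_5 reps of the 7 weights (D_4, coords as presented):

  [1] (0, 3, 0, 1)
  [2] (0, 3, 0, 1)
  [3] (0, 1, 0, 4)
  [4] (0, 1, 0, 4)
  [5] (0, 1, 0, 4)
  [6] (0, 3, 0, 1)
  [7] (0, 1, 0, 4)

The 7 indices split into 2 linkage classes (same alcove rep ⇔ same W_5-dot-orbit):

[[1, 2, 6], [3, 4, 5, 7]]


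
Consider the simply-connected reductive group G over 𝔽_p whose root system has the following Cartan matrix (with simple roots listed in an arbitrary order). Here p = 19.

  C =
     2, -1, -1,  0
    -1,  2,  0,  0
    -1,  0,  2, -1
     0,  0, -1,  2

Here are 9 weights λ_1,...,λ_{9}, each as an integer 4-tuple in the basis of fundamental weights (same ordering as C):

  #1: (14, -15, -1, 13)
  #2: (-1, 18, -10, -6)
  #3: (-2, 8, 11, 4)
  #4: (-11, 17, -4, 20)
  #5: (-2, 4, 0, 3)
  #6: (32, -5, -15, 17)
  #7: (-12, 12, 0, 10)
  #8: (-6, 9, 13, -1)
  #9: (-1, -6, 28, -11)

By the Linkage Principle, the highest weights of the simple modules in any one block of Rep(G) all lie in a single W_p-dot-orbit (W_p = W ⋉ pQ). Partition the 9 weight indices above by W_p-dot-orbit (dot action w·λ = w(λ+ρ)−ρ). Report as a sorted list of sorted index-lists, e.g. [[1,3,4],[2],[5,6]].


Root system A_4: the 4×4 matrix C matches after relabeling.

Each λ_j+ρ reduced to Ā_19; 4-tuples below use C's row order:

  λ_1 → (1, 4, 0, 4);  λ_2 → (5, 5, 9, 0);  λ_3 → (1, 2, 10, 1);  λ_4 → (1, 2, 10, 1);  λ_5 → (1, 4, 0, 4);  λ_6 → (1, 4, 0, 4);  λ_7 → (1, 2, 10, 1);  λ_8 → (5, 5, 9, 0);  λ_9 → (5, 5, 9, 0)

3 distinct reps among the 9 weights ⇒ 3 W_19-linkage classes:

[[1, 5, 6], [2, 8, 9], [3, 4, 7]]


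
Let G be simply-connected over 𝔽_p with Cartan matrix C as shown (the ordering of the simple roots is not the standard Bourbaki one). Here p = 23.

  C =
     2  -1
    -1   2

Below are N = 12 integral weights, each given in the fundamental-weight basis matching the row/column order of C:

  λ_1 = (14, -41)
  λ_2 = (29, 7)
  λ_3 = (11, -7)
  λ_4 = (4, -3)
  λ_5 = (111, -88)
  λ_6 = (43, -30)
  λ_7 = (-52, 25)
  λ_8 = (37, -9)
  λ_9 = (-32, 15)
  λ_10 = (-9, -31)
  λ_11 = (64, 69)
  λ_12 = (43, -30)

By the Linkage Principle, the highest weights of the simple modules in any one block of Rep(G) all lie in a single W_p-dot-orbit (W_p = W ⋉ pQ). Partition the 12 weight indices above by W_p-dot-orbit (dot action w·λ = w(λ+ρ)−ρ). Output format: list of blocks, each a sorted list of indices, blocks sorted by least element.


Type A_2, rank 2, |W|=6; reorder rows/cols to standard.

Folding the 12 weights λ_j+ρ into Ā_23 (reps in the given 2-coord order):

  λ_1+ρ ↦ (6, 2) · λ_2+ρ ↦ (8, 7) · λ_3+ρ ↦ (6, 6) · λ_4+ρ ↦ (3, 2) · λ_5+ρ ↦ (3, 2) · λ_6+ρ ↦ (6, 2) · λ_7+ρ ↦ (3, 2) · λ_8+ρ ↦ (8, 7) · λ_9+ρ ↦ (8, 7) · λ_10+ρ ↦ (8, 7) · λ_11+ρ ↦ (1, 3) · λ_12+ρ ↦ (6, 2)

Grouping the 12 weights by Ā_23-representative: 5 linkage classes.

[[1, 6, 12], [2, 8, 9, 10], [3], [4, 5, 7], [11]]
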